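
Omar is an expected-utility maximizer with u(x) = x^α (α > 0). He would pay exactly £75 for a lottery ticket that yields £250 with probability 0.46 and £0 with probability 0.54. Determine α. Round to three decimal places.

The lottery's expected utility is 0.46·u(250) + 0.54·u(0) = 0.46·250^α (since u(0) = 0 for α > 0).
Equating: 75^α = 0.46·250^α, i.e. 0.3000^α = 0.46.
α = ln(0.46) / ln(75/250) = -0.776529/-1.203973 ≈ 0.645.

α ≈ 0.645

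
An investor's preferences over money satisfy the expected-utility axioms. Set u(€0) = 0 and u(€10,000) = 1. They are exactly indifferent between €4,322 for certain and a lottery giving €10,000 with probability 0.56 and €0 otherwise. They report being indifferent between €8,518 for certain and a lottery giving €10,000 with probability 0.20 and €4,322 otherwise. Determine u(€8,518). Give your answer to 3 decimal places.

From the first indifference, u(€4,322) = 0.56·u(€10,000) + 0.44·u(€0) = 0.56·1 + 0.44·0 = 0.56.
Then u(€8,518) = 0.20·u(€10,000) + 0.80·u(€4,322) = 0.20·1.00 + 0.80·0.56 = 0.6480.

0.648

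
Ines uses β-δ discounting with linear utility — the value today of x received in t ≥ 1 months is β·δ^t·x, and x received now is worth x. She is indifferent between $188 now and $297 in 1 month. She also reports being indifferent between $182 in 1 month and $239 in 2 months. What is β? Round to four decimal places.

From the later pair, β·δ^1·182 = β·δ^2·239; dividing through, δ = 182/239 = 0.76151.
The first indifference: 188 = β·δ·297, so β = 188/(δ·297) = 188/(0.76151·297) ≈ 0.8312.

β ≈ 0.8312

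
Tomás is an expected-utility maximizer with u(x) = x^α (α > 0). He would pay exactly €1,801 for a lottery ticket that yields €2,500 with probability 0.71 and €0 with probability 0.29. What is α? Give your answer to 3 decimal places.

α ≈ 1.044

EU(lottery) = 0.71·2500^α + 0.29·0 = 0.71·2500^α.
Indifference: 1801^α = 0.71·2500^α, so (1801/2500)^α = 0.71.
Take logs: α = ln 0.71 / ln(1801/2500) ≈ 1.04434.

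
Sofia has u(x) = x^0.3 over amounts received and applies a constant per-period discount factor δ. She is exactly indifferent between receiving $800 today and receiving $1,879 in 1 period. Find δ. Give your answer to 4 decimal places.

Indifference means u(800) = δ · u(1879), so δ = u(800)/u(1879).
With u(x) = x^0.3: δ = 800^0.3/1879^0.3 = (800/1879)^0.3 = 0.77401.

δ ≈ 0.7740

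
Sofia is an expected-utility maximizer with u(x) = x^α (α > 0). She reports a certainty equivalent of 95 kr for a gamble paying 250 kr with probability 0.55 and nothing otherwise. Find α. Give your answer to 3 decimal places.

The lottery's expected utility is 0.55·u(250) + 0.45·u(0) = 0.55·250^α (since u(0) = 0 for α > 0).
Indifference: 95^α = 0.55·250^α, so (95/250)^α = 0.55.
α = ln(0.55) / ln(95/250) = -0.597837/-0.967584 ≈ 0.618.

α ≈ 0.618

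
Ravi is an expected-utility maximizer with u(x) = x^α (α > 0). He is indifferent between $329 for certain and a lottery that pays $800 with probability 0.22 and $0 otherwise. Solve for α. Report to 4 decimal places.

α ≈ 1.7040

EU(lottery) = 0.22·800^α + 0.78·0 = 0.22·800^α.
Equating: 329^α = 0.22·800^α, i.e. 0.4113^α = 0.22.
Take logs: α = ln 0.22 / ln(329/800) ≈ 1.704036.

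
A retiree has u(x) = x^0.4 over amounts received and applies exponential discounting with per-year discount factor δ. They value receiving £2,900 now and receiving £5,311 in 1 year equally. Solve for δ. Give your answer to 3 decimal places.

δ ≈ 0.785

Equating discounted utilities: u(2900) = δ·u(5311) ⇒ δ = u(2900)/u(5311).
Since u(x) = x^0.4, δ = (2900/5311)^0.4 = 0.54604^0.4 = 0.78503.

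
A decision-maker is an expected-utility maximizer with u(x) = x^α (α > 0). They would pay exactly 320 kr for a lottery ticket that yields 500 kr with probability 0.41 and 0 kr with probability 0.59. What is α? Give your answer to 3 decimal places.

The lottery's expected utility is 0.41·u(500) + 0.59·u(0) = 0.41·500^α (since u(0) = 0 for α > 0).
Equating: 320^α = 0.41·500^α, i.e. 0.6400^α = 0.41.
Taking logs: α·ln(320/500) = ln(0.41), so α = -0.891598 / -0.446287 ≈ 1.998.

α ≈ 1.998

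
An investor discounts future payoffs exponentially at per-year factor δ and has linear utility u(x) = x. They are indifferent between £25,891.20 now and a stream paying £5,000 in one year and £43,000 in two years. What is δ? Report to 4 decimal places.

δ ≈ 0.7200

The stream is worth 5000δ + 43000δ² today, so 5000δ + 43000δ² = 25891.20.
Rearranged: 43000δ² + 5000δ − 25891.20 = 0.
By the quadratic formula (taking the positive root), δ = (−5000 + √4478286400.00) / 86000 ≈ 0.7200.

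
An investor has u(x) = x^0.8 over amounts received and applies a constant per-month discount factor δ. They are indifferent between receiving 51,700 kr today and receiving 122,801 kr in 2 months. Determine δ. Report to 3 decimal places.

The payoff in 2 months is discounted by δ^2, so u(51700) = δ^2·u(122801) and δ^2 = u(51700)/u(122801).
With u(x) = x^0.8: δ^2 = 51700^0.8/122801^0.8 = (51700/122801)^0.8 = 0.50053.
Taking the square root: δ = 0.50053^(1/2) ≈ 0.707.

δ ≈ 0.707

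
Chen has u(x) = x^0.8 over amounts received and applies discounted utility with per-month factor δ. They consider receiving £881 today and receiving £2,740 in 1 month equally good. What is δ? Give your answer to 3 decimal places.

Indifference means u(881) = δ · u(2740), so δ = u(881)/u(2740).
With u(x) = x^0.8: δ = 881^0.8/2740^0.8 = (881/2740)^0.8 = 0.40344.

δ ≈ 0.403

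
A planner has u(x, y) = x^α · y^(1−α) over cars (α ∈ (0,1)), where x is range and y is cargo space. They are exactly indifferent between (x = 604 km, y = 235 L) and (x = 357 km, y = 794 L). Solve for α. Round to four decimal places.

The Cobb–Douglas utilities coincide, so 604^α·235^(1−α) = 357^α·794^(1−α).
Taking logs: α·ln 604 + (1−α)·ln 235 = α·ln 357 + (1−α)·ln 794, i.e. α·0.5258384 = (1−α)·1.2174979.
So α/(1−α) = (1.2174979)/(0.5258384) = 2.3153461, and α = 2.3153461/3.3153461 ≈ 0.6984.

α ≈ 0.6984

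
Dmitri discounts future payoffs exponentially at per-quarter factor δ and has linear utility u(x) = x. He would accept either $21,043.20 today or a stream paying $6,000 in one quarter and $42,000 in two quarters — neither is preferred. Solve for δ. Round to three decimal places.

Equating present values: 21043.20 = 6000δ + 42000δ².
So 42000δ² + 6000δ − 21043.20 = 0.
By the quadratic formula (taking the positive root), δ = (−6000 + √3571257600.00) / 84000 ≈ 0.640.

δ ≈ 0.640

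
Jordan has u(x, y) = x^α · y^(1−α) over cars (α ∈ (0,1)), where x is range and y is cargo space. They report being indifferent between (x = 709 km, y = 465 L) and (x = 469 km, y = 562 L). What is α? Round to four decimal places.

The Cobb–Douglas utilities coincide, so 709^α·465^(1−α) = 469^α·562^(1−α).
Rearrange to (709/469)^α = (562/465)^(1−α) and take logs: α·0.4132528 = (1−α)·0.1894644.
Thus α·(0.6027172) = 0.1894644, so α = 0.1894644/0.6027172 ≈ 0.3144.

α ≈ 0.3144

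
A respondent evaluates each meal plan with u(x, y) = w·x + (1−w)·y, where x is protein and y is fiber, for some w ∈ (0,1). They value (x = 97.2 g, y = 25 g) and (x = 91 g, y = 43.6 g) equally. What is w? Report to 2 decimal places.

u(97.2,25) = u(91,43.6) means w·97.2 + (1−w)·25 = w·91 + (1−w)·43.6.
Collecting terms: w·6.2 = (1−w)·18.6.
So w/(1−w) = 18.6/6.2 = 3.0000, giving w = 18.6/(6.2+18.6) = 0.75.

w = 0.75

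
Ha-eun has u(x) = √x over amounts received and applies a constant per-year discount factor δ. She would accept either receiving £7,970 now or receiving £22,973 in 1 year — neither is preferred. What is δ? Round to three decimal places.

δ ≈ 0.589

The payoff in 1 year is discounted by δ, so u(7970) = δ·u(22973) and δ = u(7970)/u(22973).
With u(x) = √x: δ = √7970/√22973 = √(7970/22973) = 0.58901.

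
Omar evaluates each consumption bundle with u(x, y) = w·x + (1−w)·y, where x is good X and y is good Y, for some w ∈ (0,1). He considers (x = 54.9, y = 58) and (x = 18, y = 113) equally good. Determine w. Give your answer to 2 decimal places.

w = 0.60

Indifference: w·54.9 + (1−w)·58 = w·18 + (1−w)·113.
Rearranging, 36.9·w − 55·(1−w) = 0.
The marginal rate of substitution is 55/36.9, so w = 55/(36.9+55) = 0.60.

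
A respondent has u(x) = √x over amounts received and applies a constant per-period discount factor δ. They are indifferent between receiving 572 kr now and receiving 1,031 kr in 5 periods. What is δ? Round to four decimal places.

δ ≈ 0.9428

Equating discounted utilities: u(572) = δ^5·u(1031) ⇒ δ^5 = u(572)/u(1031).
With u(x) = √x: δ^5 = √572/√1031 = √(572/1031) = 0.74485.
So δ = 0.74485^(1/5) ≈ 0.9428.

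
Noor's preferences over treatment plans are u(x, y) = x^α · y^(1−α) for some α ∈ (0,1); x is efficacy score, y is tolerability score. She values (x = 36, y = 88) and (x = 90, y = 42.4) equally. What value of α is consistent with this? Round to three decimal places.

α ≈ 0.443

The Cobb–Douglas utilities coincide, so 36^α·88^(1−α) = 90^α·42.4^(1−α).
Taking logs: α·ln 36 + (1−α)·ln 88 = α·ln 90 + (1−α)·ln 42.4, i.e. α·-0.916291 = (1−α)·-0.730188.
So α/(1−α) = (-0.730188)/(-0.916291) = 0.796895, and α = 0.796895/1.796895 ≈ 0.443.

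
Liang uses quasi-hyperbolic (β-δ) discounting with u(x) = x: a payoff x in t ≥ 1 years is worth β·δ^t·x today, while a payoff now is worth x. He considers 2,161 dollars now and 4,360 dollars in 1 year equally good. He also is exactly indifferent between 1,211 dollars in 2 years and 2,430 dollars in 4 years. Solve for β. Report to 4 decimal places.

Both payoffs in the second observation are in the future, so β drops out: δ^2·1211 = δ^4·2430 ⇒ δ^2 = 1211/2430 = 0.49835, so δ = 0.70594.
The first indifference: 2161 = β·δ·4360, so β = 2161/(δ·4360) = 2161/(0.70594·4360) ≈ 0.7021.

β ≈ 0.7021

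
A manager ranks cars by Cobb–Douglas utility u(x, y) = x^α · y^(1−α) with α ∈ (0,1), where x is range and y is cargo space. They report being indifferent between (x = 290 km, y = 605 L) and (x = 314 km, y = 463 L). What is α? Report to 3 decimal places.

Set the two utilities equal: 290^α·605^(1−α) = 314^α·463^(1−α).
Taking logs: α·ln 290 + (1−α)·ln 605 = α·ln 314 + (1−α)·ln 463, i.e. α·-0.079512 = (1−α)·-0.267501.
Thus α·(-0.347013) = -0.267501, so α = -0.267501/-0.347013 ≈ 0.771.

α ≈ 0.771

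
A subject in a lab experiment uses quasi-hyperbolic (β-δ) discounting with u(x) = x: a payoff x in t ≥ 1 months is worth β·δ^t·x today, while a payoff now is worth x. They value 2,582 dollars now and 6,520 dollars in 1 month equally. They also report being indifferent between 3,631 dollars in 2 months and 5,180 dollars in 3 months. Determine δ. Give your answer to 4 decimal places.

δ ≈ 0.7010

From the later pair, β·δ^2·3631 = β·δ^3·5180; dividing through, δ = 3631/5180 = 0.70097.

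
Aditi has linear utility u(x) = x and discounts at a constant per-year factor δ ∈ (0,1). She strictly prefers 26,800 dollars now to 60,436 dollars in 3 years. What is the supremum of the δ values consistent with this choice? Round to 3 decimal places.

δ < 0.763

Under u(x) = x this choice says 26800 > δ^3·60436.
Dividing by 60436: δ^3 < 0.44344. Both sides are positive, so the cube root keeps the direction.
δ < 0.44344^(1/3) = 0.763.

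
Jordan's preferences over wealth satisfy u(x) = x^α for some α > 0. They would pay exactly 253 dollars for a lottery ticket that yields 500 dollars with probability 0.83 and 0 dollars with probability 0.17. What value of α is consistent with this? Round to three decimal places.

Since u(0) = 0, the lottery's EU is 0.83·500^α.
Indifference: 253^α = 0.83·500^α, so (253/500)^α = 0.83.
α = ln(0.83) / ln(253/500) = -0.186330/-0.681219 ≈ 0.274.

α ≈ 0.274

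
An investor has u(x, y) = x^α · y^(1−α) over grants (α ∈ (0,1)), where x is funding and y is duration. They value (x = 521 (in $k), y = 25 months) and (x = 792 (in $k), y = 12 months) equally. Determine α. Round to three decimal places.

α ≈ 0.637

The Cobb–Douglas utilities coincide, so 521^α·25^(1−α) = 792^α·12^(1−α).
Rearrange to (521/792)^α = (12/25)^(1−α) and take logs: α·-0.418811 = (1−α)·-0.733969.
With A = -0.418811 and B = -0.733969: α·A = (1−α)·B, so α = B/(A+B) = -0.733969/-1.152780 ≈ 0.637.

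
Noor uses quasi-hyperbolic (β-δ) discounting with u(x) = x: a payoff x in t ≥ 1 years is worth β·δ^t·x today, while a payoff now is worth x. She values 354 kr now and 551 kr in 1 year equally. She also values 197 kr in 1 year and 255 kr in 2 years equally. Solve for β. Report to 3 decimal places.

β ≈ 0.832

Both payoffs in the second observation are in the future, so β drops out: δ^1·197 = δ^2·255 ⇒ δ = 197/255 = 0.77255.
Now use the now-vs-future pair: 354 = β·δ·551 gives β = 354/(0.77255·551) ≈ 0.832.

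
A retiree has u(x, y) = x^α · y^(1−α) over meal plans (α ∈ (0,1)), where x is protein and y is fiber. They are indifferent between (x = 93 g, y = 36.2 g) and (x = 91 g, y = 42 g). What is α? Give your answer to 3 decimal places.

α ≈ 0.872

Indifference: 93^α · 36.2^(1−α) = 91^α · 42^(1−α).
(93/91)^α = (42/36.2)^(1−α); take logs: α·ln(93/91) = (1−α)·ln(42/36.2), i.e. α·0.021740 = (1−α)·0.148610.
So α/(1−α) = (0.148610)/(0.021740) = 6.835787, and α = 6.835787/7.835787 ≈ 0.872.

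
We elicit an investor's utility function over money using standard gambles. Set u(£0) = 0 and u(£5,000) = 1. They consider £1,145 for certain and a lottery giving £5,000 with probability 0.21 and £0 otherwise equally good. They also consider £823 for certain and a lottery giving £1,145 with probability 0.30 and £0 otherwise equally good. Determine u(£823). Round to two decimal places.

The first gamble pins u(£1,145): it must equal 0.21·1 + 0.79·0 = 0.21.
Chaining: u(£823) = 0.30·0.21 + 0.70·0.00 = 0.0630.

0.06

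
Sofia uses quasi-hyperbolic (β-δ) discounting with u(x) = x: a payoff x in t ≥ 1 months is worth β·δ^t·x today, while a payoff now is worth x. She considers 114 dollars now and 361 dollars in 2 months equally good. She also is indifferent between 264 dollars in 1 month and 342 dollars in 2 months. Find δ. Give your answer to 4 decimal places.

Both payoffs in the second observation are in the future, so β drops out: δ^1·264 = δ^2·342 ⇒ δ = 264/342 = 0.77193.

δ ≈ 0.7719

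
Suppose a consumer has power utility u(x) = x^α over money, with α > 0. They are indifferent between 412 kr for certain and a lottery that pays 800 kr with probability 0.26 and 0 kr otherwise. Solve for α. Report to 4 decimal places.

The lottery's expected utility is 0.26·u(800) + 0.74·u(0) = 0.26·800^α (since u(0) = 0 for α > 0).
Setting u(412) equal to that: 412^α = 0.26·800^α ⇒ (412/800)^α = 0.26.
Taking logs: α·ln(412/800) = ln(0.26), so α = -1.3470736 / -0.6635884 ≈ 2.0300.

α ≈ 2.0300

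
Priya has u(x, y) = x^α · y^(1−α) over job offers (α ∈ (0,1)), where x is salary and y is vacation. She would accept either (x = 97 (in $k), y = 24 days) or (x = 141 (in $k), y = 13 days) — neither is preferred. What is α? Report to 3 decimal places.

α ≈ 0.621

The Cobb–Douglas utilities coincide, so 97^α·24^(1−α) = 141^α·13^(1−α).
(97/141)^α = (13/24)^(1−α); take logs: α·ln(97/141) = (1−α)·ln(13/24), i.e. α·-0.374049 = (1−α)·-0.613104.
So α/(1−α) = (-0.613104)/(-0.374049) = 1.639101, and α = 1.639101/2.639101 ≈ 0.621.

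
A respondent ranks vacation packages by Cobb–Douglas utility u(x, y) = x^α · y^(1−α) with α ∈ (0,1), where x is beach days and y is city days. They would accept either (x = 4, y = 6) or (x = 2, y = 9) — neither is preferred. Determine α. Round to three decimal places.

Set the two utilities equal: 4^α·6^(1−α) = 2^α·9^(1−α).
Rearrange to (4/2)^α = (9/6)^(1−α) and take logs: α·0.693147 = (1−α)·0.405465.
Thus α·(1.098612) = 0.405465, so α = 0.405465/1.098612 ≈ 0.369.

α ≈ 0.369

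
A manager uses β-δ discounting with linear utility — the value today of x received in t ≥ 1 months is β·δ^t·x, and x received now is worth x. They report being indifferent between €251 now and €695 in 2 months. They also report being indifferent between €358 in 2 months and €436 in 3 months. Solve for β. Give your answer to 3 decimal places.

β ≈ 0.536

Both payoffs in the second observation are in the future, so β drops out: δ^2·358 = δ^3·436 ⇒ δ = 358/436 = 0.82110.
The first indifference: 251 = β·δ^2·695, so β = 251/(δ^2·695) = 251/(0.67421·695) ≈ 0.536.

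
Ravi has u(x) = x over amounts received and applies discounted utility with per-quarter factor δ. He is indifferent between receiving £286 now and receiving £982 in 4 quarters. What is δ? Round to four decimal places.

δ ≈ 0.7346

The payoff in 4 quarters is discounted by δ^4, so u(286) = δ^4·u(982) and δ^4 = u(286)/u(982).
With u(x) = x: δ^4 = 286/982 = 0.29124.
Taking the 4th root: δ = 0.29124^(1/4) ≈ 0.7346.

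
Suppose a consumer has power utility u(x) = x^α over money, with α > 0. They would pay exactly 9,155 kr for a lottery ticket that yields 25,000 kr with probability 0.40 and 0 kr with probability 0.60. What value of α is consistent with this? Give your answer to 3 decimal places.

The lottery's expected utility is 0.40·u(25000) + 0.60·u(0) = 0.40·25000^α (since u(0) = 0 for α > 0).
Indifference: 9155^α = 0.40·25000^α, so (9155/25000)^α = 0.40.
α = ln(0.40) / ln(9155/25000) = -0.916291/-1.004576 ≈ 0.912.

α ≈ 0.912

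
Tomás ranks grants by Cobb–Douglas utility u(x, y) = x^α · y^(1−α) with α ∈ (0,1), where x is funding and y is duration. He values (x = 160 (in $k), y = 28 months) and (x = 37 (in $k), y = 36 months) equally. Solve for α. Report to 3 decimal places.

The Cobb–Douglas utilities coincide, so 160^α·28^(1−α) = 37^α·36^(1−α).
Taking logs: α·ln 160 + (1−α)·ln 28 = α·ln 37 + (1−α)·ln 36, i.e. α·1.464256 = (1−α)·0.251314.
Thus α·(1.715570) = 0.251314, so α = 0.251314/1.715570 ≈ 0.146.

α ≈ 0.146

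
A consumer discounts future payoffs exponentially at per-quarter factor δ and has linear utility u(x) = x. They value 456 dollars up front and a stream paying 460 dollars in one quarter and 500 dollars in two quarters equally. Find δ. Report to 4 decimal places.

δ ≈ 0.6000

Equating present values: 456 = 460δ + 500δ².
Rearranged: 500δ² + 460δ − 456 = 0.
δ = (−460 + √(460² + 4·500·456)) / (2·500) = (−460 + √1123600.00) / 1000 ≈ 0.6000.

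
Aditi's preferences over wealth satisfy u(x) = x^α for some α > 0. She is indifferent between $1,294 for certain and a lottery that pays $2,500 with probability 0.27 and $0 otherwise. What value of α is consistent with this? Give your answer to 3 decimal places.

α ≈ 1.988

EU(lottery) = 0.27·2500^α + 0.73·0 = 0.27·2500^α.
Equating: 1294^α = 0.27·2500^α, i.e. 0.5176^α = 0.27.
α = ln(0.27) / ln(1294/2500) = -1.309333/-0.658553 ≈ 1.988.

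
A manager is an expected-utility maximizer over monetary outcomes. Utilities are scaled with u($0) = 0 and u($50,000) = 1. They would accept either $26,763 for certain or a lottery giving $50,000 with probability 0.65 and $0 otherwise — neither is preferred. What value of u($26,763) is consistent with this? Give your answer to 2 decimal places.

The indifference gives u($26,763) = 0.65·u($50,000) + 0.35·u($0) = 0.65·1 + 0.35·0 = 0.65.

0.65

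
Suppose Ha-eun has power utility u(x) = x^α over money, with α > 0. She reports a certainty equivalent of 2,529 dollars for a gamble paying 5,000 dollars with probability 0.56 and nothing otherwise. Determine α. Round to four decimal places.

The lottery's expected utility is 0.56·u(5000) + 0.44·u(0) = 0.56·5000^α (since u(0) = 0 for α > 0).
Equating: 2529^α = 0.56·5000^α, i.e. 0.5058^α = 0.56.
Taking logs: α·ln(2529/5000) = ln(0.56), so α = -0.5798185 / -0.6816139 ≈ 0.8507.

α ≈ 0.8507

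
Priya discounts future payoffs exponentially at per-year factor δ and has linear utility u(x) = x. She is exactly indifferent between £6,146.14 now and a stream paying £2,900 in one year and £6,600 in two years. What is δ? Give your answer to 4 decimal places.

Present value of the stream is 2900·δ + 6600·δ². Indifference gives 2900δ + 6600δ² = 6146.14.
That is, 6600δ² + 2900δ − 6146.14 = 0, a quadratic in δ.
The positive root is δ = [−2900 + √(2900² + 4·6600·6146.14)] / (2·6600) = (−2900 + 13064.000)/13200 ≈ 0.7700.

δ ≈ 0.7700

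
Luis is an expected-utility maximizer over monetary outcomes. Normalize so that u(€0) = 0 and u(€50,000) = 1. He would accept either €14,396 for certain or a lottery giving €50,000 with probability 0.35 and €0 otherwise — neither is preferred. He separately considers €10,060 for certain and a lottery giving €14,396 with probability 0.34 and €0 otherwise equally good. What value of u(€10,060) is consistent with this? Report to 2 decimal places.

The first gamble pins u(€14,396): it must equal 0.35·1 + 0.65·0 = 0.35.
Chaining: u(€10,060) = 0.34·0.35 + 0.66·0.00 = 0.1190.

0.12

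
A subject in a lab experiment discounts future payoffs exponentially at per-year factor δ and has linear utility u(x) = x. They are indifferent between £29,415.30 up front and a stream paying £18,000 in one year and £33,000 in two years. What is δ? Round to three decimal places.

δ ≈ 0.710

The stream is worth 18000δ + 33000δ² today, so 18000δ + 33000δ² = 29415.30.
That is, 33000δ² + 18000δ − 29415.30 = 0, a quadratic in δ.
By the quadratic formula (taking the positive root), δ = (−18000 + √4206819600.00) / 66000 ≈ 0.710.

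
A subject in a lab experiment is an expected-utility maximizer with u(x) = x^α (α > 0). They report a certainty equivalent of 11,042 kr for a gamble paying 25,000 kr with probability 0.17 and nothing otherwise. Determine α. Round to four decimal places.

α ≈ 2.1684

EU(lottery) = 0.17·25000^α + 0.83·0 = 0.17·25000^α.
Equating: 11042^α = 0.17·25000^α, i.e. 0.4417^α = 0.17.
Take logs: α = ln 0.17 / ln(11042/25000) ≈ 2.168408.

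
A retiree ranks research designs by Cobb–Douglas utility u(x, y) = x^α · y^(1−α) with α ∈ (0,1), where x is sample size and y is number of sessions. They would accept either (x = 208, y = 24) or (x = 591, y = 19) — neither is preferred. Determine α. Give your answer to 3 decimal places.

α ≈ 0.183

The Cobb–Douglas utilities coincide, so 208^α·24^(1−α) = 591^α·19^(1−α).
Rearrange to (208/591)^α = (19/24)^(1−α) and take logs: α·-1.044278 = (1−α)·-0.233615.
Thus α·(-1.277893) = -0.233615, so α = -0.233615/-1.277893 ≈ 0.183.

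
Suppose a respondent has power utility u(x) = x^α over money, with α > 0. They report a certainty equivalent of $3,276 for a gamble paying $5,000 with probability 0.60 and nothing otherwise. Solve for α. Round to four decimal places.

α ≈ 1.2082

Since u(0) = 0, the lottery's EU is 0.60·5000^α.
Equating: 3276^α = 0.60·5000^α, i.e. 0.6552^α = 0.60.
Take logs: α = ln 0.60 / ln(3276/5000) ≈ 1.208155.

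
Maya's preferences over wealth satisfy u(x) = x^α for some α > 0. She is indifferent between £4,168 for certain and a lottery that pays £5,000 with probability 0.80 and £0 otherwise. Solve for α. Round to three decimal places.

α ≈ 1.226

The lottery's expected utility is 0.80·u(5000) + 0.20·u(0) = 0.80·5000^α (since u(0) = 0 for α > 0).
Indifference: 4168^α = 0.80·5000^α, so (4168/5000)^α = 0.80.
α = ln(0.80) / ln(4168/5000) = -0.223144/-0.182002 ≈ 1.226.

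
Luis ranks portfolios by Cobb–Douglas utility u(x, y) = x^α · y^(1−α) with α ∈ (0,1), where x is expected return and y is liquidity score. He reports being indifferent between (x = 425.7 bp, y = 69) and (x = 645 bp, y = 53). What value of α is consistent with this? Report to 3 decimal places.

Indifference: 425.7^α · 69^(1−α) = 645^α · 53^(1−α).
Taking logs: α·ln 425.7 + (1−α)·ln 69 = α·ln 645 + (1−α)·ln 53, i.e. α·-0.415515 = (1−α)·-0.263815.
Thus α·(-0.679330) = -0.263815, so α = -0.263815/-0.679330 ≈ 0.388.

α ≈ 0.388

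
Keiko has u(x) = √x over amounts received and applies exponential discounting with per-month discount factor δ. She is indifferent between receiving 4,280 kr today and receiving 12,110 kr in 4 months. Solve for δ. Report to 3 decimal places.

Indifference means u(4280) = δ^4 · u(12110), so δ^4 = u(4280)/u(12110).
Since u(x) = √x, δ^4 = √(4280/12110) = 0.59450.
So δ = 0.59450^(1/4) ≈ 0.878.

δ ≈ 0.878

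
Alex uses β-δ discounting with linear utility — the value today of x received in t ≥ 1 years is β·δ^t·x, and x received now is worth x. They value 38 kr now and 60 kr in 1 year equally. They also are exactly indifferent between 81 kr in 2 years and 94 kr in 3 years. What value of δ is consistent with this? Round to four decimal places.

The second indifference involves only future payoffs, so β cancels: β·δ^2·81 = β·δ^3·94, giving δ = 81/94 = 0.86170.

δ ≈ 0.8617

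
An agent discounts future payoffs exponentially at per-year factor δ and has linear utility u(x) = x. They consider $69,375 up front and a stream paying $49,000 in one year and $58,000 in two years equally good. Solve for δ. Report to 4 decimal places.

δ ≈ 0.7500

The stream is worth 49000δ + 58000δ² today, so 49000δ + 58000δ² = 69375.
That is, 58000δ² + 49000δ − 69375 = 0, a quadratic in δ.
The positive root is δ = [−49000 + √(49000² + 4·58000·69375)] / (2·58000) = (−49000 + 136000.000)/116000 ≈ 0.7500.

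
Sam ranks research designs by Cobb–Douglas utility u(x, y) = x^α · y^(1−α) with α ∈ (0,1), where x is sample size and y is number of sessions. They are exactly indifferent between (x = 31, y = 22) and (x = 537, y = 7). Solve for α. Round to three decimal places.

α ≈ 0.286

Set the two utilities equal: 31^α·22^(1−α) = 537^α·7^(1−α).
(31/537)^α = (7/22)^(1−α); take logs: α·ln(31/537) = (1−α)·ln(7/22), i.e. α·-2.852011 = (1−α)·-1.145132.
Thus α·(-3.997143) = -1.145132, so α = -1.145132/-3.997143 ≈ 0.286.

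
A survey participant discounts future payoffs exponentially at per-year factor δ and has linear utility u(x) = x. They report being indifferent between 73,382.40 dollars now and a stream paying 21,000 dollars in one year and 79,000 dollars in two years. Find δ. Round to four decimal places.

Equating present values: 73382.40 = 21000δ + 79000δ².
That is, 79000δ² + 21000δ − 73382.40 = 0, a quadratic in δ.
The positive root is δ = [−21000 + √(21000² + 4·79000·73382.40)] / (2·79000) = (−21000 + 153720.000)/158000 ≈ 0.8400.

δ ≈ 0.8400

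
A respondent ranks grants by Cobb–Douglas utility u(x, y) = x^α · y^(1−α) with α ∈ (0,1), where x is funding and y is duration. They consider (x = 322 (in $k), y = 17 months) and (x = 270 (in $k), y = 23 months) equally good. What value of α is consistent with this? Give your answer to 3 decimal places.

The Cobb–Douglas utilities coincide, so 322^α·17^(1−α) = 270^α·23^(1−α).
Taking logs: α·ln 322 + (1−α)·ln 17 = α·ln 270 + (1−α)·ln 23, i.e. α·0.176130 = (1−α)·0.302281.
Thus α·(0.478411) = 0.302281, so α = 0.302281/0.478411 ≈ 0.632.

α ≈ 0.632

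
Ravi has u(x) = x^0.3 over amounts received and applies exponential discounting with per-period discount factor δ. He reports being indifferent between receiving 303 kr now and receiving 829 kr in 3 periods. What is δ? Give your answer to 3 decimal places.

The payoff in 3 periods is discounted by δ^3, so u(303) = δ^3·u(829) and δ^3 = u(303)/u(829).
With u(x) = x^0.3: δ^3 = 303^0.3/829^0.3 = (303/829)^0.3 = 0.73938.
Hence δ = (0.73938)^(1/3) = 0.90425.

δ ≈ 0.904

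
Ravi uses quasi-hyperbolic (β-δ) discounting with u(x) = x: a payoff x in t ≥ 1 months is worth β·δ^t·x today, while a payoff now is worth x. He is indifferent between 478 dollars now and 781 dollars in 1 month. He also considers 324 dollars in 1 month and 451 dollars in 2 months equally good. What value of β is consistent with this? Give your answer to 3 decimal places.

β ≈ 0.852

Both payoffs in the second observation are in the future, so β drops out: δ^1·324 = δ^2·451 ⇒ δ = 324/451 = 0.71840.
The first indifference: 478 = β·δ·781, so β = 478/(δ·781) = 478/(0.71840·781) ≈ 0.852.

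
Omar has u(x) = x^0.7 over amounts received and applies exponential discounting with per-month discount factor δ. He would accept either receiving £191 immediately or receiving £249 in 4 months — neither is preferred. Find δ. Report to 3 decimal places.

Indifference means u(191) = δ^4 · u(249), so δ^4 = u(191)/u(249).
With u(x) = x^0.7: δ^4 = 191^0.7/249^0.7 = (191/249)^0.7 = 0.83058.
Hence δ = (0.83058)^(1/4) = 0.95465.

δ ≈ 0.955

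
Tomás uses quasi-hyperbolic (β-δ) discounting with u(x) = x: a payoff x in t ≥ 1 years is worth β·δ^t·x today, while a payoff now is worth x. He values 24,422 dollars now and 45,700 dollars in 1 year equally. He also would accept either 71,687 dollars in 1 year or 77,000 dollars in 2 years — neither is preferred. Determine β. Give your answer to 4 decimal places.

β ≈ 0.5740

From the later pair, β·δ^1·71687 = β·δ^2·77000; dividing through, δ = 71687/77000 = 0.93100.
Now use the now-vs-future pair: 24422 = β·δ·45700 gives β = 24422/(0.93100·45700) ≈ 0.5740.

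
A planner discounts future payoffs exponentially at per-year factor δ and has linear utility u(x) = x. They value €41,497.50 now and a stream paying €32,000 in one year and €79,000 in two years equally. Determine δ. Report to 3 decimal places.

δ ≈ 0.550

Present value of the stream is 32000·δ + 79000·δ². Indifference gives 32000δ + 79000δ² = 41497.50.
So 79000δ² + 32000δ − 41497.50 = 0.
By the quadratic formula (taking the positive root), δ = (−32000 + √14137210000.00) / 158000 ≈ 0.550.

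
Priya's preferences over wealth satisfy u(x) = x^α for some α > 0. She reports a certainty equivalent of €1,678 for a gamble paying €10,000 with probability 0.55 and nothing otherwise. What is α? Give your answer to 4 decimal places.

EU(lottery) = 0.55·10000^α + 0.45·0 = 0.55·10000^α.
Indifference: 1678^α = 0.55·10000^α, so (1678/10000)^α = 0.55.
α = ln(0.55) / ln(1678/10000) = -0.5978370/-1.7849825 ≈ 0.3349.

α ≈ 0.3349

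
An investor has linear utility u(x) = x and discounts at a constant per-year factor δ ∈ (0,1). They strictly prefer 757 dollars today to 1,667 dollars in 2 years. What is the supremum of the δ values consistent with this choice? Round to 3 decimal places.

δ < 0.674

The preference means 757 > δ^2·1667.
Hence δ^2 < 757/1667 = 0.45411, and x ↦ x^(1/2) is increasing on (0,∞).
δ < (757/1667)^(1/2) ≈ 0.674.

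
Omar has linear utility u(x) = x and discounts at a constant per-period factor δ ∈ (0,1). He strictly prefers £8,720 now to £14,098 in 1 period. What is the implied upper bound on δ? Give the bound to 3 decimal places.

The preference means 8720 > δ·14098.
So δ < 8720/14098 = 0.61853.

δ < 0.619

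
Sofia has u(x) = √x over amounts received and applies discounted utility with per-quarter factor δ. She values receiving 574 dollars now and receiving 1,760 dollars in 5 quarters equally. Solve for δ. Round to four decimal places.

Indifference means u(574) = δ^5 · u(1760), so δ^5 = u(574)/u(1760).
With u(x) = √x: δ^5 = √574/√1760 = √(574/1760) = 0.57108.
So δ = 0.57108^(1/5) ≈ 0.8940.

δ ≈ 0.8940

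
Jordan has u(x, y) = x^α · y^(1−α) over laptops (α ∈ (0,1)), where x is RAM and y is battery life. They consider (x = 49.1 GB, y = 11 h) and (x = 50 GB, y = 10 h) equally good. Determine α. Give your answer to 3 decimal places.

α ≈ 0.840

The Cobb–Douglas utilities coincide, so 49.1^α·11^(1−α) = 50^α·10^(1−α).
Rearrange to (49.1/50)^α = (10/11)^(1−α) and take logs: α·-0.018164 = (1−α)·-0.095310.
So α/(1−α) = (-0.095310)/(-0.018164) = 5.247192, and α = 5.247192/6.247192 ≈ 0.840.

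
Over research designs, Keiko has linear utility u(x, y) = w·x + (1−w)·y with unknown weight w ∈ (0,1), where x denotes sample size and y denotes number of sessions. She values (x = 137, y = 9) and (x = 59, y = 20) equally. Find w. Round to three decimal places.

Equating utilities: w·137 + (1−w)·9 = w·59 + (1−w)·20.
Collecting terms: w·78 = (1−w)·11.
Hence w = 11/(78+11) = 11/89 = 0.124.

w = 0.124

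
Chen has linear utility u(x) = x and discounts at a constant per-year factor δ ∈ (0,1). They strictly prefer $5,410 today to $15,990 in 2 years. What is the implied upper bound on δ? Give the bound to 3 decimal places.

Comparing present values: 5410 > δ^2·15990.
Hence δ^2 < 5410/15990 = 0.33834, and x ↦ x^(1/2) is increasing on (0,∞).
δ < (5410/15990)^(1/2) ≈ 0.582.

δ < 0.582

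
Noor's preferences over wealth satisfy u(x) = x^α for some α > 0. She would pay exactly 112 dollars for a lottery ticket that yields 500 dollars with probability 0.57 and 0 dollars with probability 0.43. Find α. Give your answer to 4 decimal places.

α ≈ 0.3757

The lottery's expected utility is 0.57·u(500) + 0.43·u(0) = 0.57·500^α (since u(0) = 0 for α > 0).
Indifference: 112^α = 0.57·500^α, so (112/500)^α = 0.57.
α = ln(0.57) / ln(112/500) = -0.5621189/-1.4961092 ≈ 0.3757.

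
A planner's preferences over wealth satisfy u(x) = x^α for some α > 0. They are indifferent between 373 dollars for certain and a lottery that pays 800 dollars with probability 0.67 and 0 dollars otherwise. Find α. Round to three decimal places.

α ≈ 0.525

Since u(0) = 0, the lottery's EU is 0.67·800^α.
Setting u(373) equal to that: 373^α = 0.67·800^α ⇒ (373/800)^α = 0.67.
Take logs: α = ln 0.67 / ln(373/800) ≈ 0.52485.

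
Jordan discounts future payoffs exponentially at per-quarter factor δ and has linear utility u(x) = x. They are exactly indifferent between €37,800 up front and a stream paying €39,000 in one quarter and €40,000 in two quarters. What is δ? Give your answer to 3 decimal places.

δ ≈ 0.600

The stream is worth 39000δ + 40000δ² today, so 39000δ + 40000δ² = 37800.
So 40000δ² + 39000δ − 37800 = 0.
By the quadratic formula (taking the positive root), δ = (−39000 + √7569000000.00) / 80000 ≈ 0.600.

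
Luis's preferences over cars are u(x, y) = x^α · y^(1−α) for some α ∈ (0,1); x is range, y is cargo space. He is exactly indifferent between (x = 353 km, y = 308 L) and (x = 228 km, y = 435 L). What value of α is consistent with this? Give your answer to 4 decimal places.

α ≈ 0.4413

Set the two utilities equal: 353^α·308^(1−α) = 228^α·435^(1−α).
Taking logs: α·ln 353 + (1−α)·ln 308 = α·ln 228 + (1−α)·ln 435, i.e. α·0.4371224 = (1−α)·0.3452462.
So α/(1−α) = (0.3452462)/(0.4371224) = 0.7898159, and α = 0.7898159/1.7898159 ≈ 0.4413.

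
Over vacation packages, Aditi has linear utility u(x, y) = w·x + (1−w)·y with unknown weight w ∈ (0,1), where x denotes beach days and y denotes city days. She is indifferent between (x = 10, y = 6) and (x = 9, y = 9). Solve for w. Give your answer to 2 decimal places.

u(10,6) = u(9,9) means w·10 + (1−w)·6 = w·9 + (1−w)·9.
Rearranging, 1·w − 3·(1−w) = 0.
So w/(1−w) = 3/1 = 3.0000, giving w = 3/(1+3) = 0.75.

w = 0.75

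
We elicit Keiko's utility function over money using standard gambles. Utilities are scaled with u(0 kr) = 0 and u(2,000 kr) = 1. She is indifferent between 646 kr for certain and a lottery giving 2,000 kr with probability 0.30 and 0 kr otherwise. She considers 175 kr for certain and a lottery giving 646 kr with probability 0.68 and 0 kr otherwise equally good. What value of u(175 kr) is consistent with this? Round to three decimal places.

0.204

First, u(646 kr) = 0.30·u(2,000 kr) + 0.70·u(0 kr) = 0.30.
Chaining: u(175 kr) = 0.68·0.30 + 0.32·0.00 = 0.2040.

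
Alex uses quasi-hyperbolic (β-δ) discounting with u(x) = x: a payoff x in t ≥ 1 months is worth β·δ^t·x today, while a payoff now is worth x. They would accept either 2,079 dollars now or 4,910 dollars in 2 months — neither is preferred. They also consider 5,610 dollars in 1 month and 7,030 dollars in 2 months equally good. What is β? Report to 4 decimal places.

Both payoffs in the second observation are in the future, so β drops out: δ^1·5610 = δ^2·7030 ⇒ δ = 5610/7030 = 0.79801.
The first indifference: 2079 = β·δ^2·4910, so β = 2079/(δ^2·4910) = 2079/(0.63682·4910) ≈ 0.6649.

β ≈ 0.6649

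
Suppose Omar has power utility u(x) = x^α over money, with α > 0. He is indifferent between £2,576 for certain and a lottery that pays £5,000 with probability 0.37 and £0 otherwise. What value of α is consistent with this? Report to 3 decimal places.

EU(lottery) = 0.37·5000^α + 0.63·0 = 0.37·5000^α.
Equating: 2576^α = 0.37·5000^α, i.e. 0.5152^α = 0.37.
Taking logs: α·ln(2576/5000) = ln(0.37), so α = -0.994252 / -0.663200 ≈ 1.499.

α ≈ 1.499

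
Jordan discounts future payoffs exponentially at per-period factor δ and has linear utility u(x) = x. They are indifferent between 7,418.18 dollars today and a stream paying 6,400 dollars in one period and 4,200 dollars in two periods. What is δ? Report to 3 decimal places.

δ ≈ 0.770

Present value of the stream is 6400·δ + 4200·δ². Indifference gives 6400δ + 4200δ² = 7418.18.
So 4200δ² + 6400δ − 7418.18 = 0.
δ = (−6400 + √(6400² + 4·4200·7418.18)) / (2·4200) = (−6400 + √165585424.00) / 8400 ≈ 0.770.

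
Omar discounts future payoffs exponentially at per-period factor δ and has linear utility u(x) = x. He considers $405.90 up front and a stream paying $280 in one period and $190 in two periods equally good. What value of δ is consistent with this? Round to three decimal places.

δ ≈ 0.900

Equating present values: 405.90 = 280δ + 190δ².
So 190δ² + 280δ − 405.90 = 0.
The positive root is δ = [−280 + √(280² + 4·190·405.90)] / (2·190) = (−280 + 622.000)/380 ≈ 0.900.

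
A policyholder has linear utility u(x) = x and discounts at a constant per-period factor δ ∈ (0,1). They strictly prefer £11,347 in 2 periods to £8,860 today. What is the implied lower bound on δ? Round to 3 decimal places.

Under u(x) = x this choice says 8860 < δ^2·11347.
So δ^2 > 8860/11347 = 0.78082; taking the square root of both positive sides preserves the inequality.
δ > (8860/11347)^(1/2) ≈ 0.884.

δ > 0.884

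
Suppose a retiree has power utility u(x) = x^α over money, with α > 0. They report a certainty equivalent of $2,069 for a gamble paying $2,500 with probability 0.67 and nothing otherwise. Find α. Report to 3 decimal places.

α ≈ 2.116

Since u(0) = 0, the lottery's EU is 0.67·2500^α.
Indifference: 2069^α = 0.67·2500^α, so (2069/2500)^α = 0.67.
α = ln(0.67) / ln(2069/2500) = -0.400478/-0.189225 ≈ 2.116.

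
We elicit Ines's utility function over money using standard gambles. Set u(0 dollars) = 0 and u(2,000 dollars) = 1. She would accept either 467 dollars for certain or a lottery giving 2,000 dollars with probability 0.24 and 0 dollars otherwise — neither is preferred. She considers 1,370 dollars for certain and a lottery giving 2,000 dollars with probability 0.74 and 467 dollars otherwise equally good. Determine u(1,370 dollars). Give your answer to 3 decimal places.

First, u(467 dollars) = 0.24·u(2,000 dollars) + 0.76·u(0 dollars) = 0.24.
Chaining: u(1,370 dollars) = 0.74·1.00 + 0.26·0.24 = 0.8024.

0.802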